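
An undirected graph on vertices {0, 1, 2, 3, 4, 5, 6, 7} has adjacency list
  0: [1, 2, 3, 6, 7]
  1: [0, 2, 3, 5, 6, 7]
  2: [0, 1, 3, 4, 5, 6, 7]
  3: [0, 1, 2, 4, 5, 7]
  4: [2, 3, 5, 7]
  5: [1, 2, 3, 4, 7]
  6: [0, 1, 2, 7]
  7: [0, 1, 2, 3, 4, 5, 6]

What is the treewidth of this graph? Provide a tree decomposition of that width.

The largest bag has 5 vertices, giving width 4; this decomposition certifies tw(G) ≤ 4. For the lower bound, the 5 vertices {0, 1, 2, 3, 7} are pairwise adjacent, and any tree decomposition puts a clique entirely inside one bag — forcing width ≥ 4. The upper and lower bounds meet at 4, so that is the treewidth.

Treewidth 4.
One optimal decomposition is:
Bags: B1 = {0, 1, 2, 3, 7}  B2 = {1, 2, 3, 5, 7}  B3 = {0, 1, 2, 6, 7}  B4 = {2, 3, 4, 5, 7}
Tree: B1–B2, B1–B3, B2–B4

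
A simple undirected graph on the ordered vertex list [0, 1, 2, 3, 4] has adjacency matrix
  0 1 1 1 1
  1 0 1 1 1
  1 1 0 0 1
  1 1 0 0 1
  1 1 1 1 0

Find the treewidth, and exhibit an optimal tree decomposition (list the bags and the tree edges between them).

Each bag holds 4 vertices, so the decomposition has width 3, which upper-bounds the treewidth. On the other hand G contains the 4-clique {0, 1, 2, 4}. A clique must lie in a single bag of any decomposition, so no decomposition can have width below 3. Combining the bounds, tw(G) = 3.

Treewidth 3.
Bags: B1 = {0, 1, 3, 4}  B2 = {0, 1, 2, 4}
Tree: B1–B2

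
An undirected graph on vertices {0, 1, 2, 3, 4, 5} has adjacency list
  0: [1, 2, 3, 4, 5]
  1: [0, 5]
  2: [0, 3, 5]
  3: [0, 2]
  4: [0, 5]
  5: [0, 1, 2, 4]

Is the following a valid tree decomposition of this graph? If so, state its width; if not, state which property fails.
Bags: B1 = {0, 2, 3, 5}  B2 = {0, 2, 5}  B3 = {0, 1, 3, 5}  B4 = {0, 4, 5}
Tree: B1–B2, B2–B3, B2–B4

No — bags containing vertex 3 are not connected in the tree.

A tree decomposition must satisfy three properties: every vertex lies in some bag; for every edge, both endpoints lie together in some bag; and for every vertex, the bags containing it form a connected subtree. Here bags containing vertex 3 are not connected in the tree, so the decomposition is invalid.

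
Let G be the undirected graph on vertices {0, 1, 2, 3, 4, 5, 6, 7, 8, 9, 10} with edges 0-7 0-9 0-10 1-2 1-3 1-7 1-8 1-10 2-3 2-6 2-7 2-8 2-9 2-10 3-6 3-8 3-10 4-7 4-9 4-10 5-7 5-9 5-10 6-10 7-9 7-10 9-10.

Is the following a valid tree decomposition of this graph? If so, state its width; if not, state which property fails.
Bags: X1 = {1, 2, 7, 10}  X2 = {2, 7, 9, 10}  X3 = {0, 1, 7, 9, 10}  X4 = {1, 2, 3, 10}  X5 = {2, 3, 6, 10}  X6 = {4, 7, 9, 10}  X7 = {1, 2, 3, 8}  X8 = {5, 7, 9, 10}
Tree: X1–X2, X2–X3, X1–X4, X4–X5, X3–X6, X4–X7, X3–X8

A tree decomposition must satisfy three properties: every vertex lies in some bag; for every edge, both endpoints lie together in some bag; and for every vertex, the bags containing it form a connected subtree. Here bags containing vertex 1 are not connected in the tree, so the decomposition is invalid.

No — bags containing vertex 1 are not connected in the tree.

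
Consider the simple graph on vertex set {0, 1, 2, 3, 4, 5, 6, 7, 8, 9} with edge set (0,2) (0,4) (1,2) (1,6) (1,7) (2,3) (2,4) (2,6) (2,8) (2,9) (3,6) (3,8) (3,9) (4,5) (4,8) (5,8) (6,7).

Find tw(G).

A width-2 tree decomposition is:
Bags: B1 = {2, 3, 8}  B2 = {2, 4, 8}  B3 = {2, 3, 6}  B4 = {0, 2, 4}  B5 = {1, 2, 6}  B6 = {2, 3, 9}  B7 = {1, 6, 7}  B8 = {4, 5, 8}
Tree: B1–B2, B1–B3, B2–B4, B3–B5, B3–B6, B5–B7, B2–B8
Each bag holds 3 vertices, so the decomposition has width 2, which upper-bounds the treewidth. On the other hand G contains the 3-clique {0, 2, 4}. A clique must lie in a single bag of any decomposition, so no decomposition can have width below 2. Therefore the treewidth is 2.

2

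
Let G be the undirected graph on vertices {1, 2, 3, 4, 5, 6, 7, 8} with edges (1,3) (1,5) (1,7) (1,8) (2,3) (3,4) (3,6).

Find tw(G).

1

A width-1 tree decomposition is:
Bags: B1 = {2, 3}  B2 = {3, 6}  B3 = {1, 3}  B4 = {1, 7}  B5 = {1, 5}  B6 = {3, 4}  B7 = {1, 8}
Tree: B1–B2, B2–B3, B3–B4, B4–B5, B2–B6, B3–B7
The largest bag has 2 vertices, giving width 1; this decomposition certifies tw(G) ≤ 1. Any graph with an edge has treewidth ≥ 1, and G has the edge 2–3. Therefore the treewidth is 1.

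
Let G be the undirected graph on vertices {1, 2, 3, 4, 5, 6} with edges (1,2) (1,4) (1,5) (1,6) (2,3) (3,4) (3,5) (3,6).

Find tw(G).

A width-2 tree decomposition is:
Bags: B1 = {1, 2, 3}  B2 = {1, 3, 5}  B3 = {1, 3, 4}  B4 = {1, 3, 6}
Tree: B1–B2, B2–B3, B3–B4
Each bag holds 3 vertices, so the decomposition has width 2, which upper-bounds the treewidth. The edges 2–3–5–1–2 form a cycle, so G is not a tree and its treewidth is at least 2. Combining the bounds, tw(G) = 2.

2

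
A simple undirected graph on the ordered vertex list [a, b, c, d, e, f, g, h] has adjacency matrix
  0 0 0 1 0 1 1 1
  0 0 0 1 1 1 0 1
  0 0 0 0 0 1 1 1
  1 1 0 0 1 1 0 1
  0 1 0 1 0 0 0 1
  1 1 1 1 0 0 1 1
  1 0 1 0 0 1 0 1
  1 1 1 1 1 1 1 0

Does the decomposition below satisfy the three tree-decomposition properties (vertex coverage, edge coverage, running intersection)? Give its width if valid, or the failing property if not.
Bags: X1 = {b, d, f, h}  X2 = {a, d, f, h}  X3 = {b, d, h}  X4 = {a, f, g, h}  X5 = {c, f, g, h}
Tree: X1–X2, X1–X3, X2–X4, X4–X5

No — vertex e appears in no bag.

A tree decomposition must satisfy three properties: every vertex lies in some bag; for every edge, both endpoints lie together in some bag; and for every vertex, the bags containing it form a connected subtree. Here vertex e appears in no bag, so the decomposition is invalid.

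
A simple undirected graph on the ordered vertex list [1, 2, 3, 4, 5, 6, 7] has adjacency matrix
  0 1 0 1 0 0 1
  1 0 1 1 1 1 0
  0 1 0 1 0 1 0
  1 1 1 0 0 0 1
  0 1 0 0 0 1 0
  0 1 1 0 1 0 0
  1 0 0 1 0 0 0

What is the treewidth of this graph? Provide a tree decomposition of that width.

Treewidth 2.
One optimal decomposition is:
Bags: B1 = {1, 4, 7}  B2 = {1, 2, 4}  B3 = {2, 3, 4}  B4 = {2, 3, 6}  B5 = {2, 5, 6}
Tree: B1–B2, B2–B3, B3–B4, B4–B5

Each bag holds 3 vertices, so the decomposition has width 2, which upper-bounds the treewidth. Conversely, {1, 2, 4} is a clique of size 3, and the vertices of any clique must share a bag in every tree decomposition; so some bag has ≥ 3 vertices and tw(G) ≥ 2. The upper and lower bounds meet at 2, so that is the treewidth.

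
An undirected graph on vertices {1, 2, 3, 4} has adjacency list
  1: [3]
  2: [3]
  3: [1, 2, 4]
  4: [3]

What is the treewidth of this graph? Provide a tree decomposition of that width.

The largest bag has 2 vertices, giving width 1; this decomposition certifies tw(G) ≤ 1. Since G has at least one edge (e.g. 3–2), it is not an edgeless graph, so tw(G) ≥ 1. Combining the bounds, tw(G) = 1.

Treewidth 1.
Bags: B1 = {2, 3}  B2 = {3, 4}  B3 = {1, 3}
Tree: B1–B2, B1–B3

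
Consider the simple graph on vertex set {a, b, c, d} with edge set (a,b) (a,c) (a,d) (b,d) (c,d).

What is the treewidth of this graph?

A width-2 tree decomposition is:
Bags: B1 = {a, b, d}  B2 = {a, c, d}
Tree: B1–B2
Each bag holds 3 vertices, so the decomposition has width 2, which upper-bounds the treewidth. Conversely, {a, c, d} is a clique of size 3, and the vertices of any clique must share a bag in every tree decomposition; so some bag has ≥ 3 vertices and tw(G) ≥ 2. Hence tw(G) = 2 exactly.

2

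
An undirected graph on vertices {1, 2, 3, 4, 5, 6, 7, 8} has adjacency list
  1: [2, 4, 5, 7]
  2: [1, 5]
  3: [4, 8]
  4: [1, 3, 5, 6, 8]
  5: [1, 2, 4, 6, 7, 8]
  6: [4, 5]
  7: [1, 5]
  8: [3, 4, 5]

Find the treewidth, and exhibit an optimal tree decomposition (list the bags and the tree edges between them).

Every bag has size at most 3, so the width is 3 − 1 = 2 and tw(G) ≤ 2. For the lower bound, the 3 vertices {3, 4, 8} are pairwise adjacent, and any tree decomposition puts a clique entirely inside one bag — forcing width ≥ 2. Hence tw(G) = 2 exactly.

Treewidth 2.
One such decomposition:
Bags: B1 = {1, 5, 7}  B2 = {1, 2, 5}  B3 = {1, 4, 5}  B4 = {4, 5, 8}  B5 = {3, 4, 8}  B6 = {4, 5, 6}
Tree: B1–B2, B2–B3, B3–B4, B4–B5, B3–B6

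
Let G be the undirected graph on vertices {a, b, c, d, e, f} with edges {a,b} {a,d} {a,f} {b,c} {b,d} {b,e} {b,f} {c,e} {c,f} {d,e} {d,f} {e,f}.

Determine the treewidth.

3

A width-3 tree decomposition is:
Bags: B1 = {b, d, e, f}  B2 = {b, c, e, f}  B3 = {a, b, d, f}
Tree: B1–B2, B1–B3
Each bag holds 4 vertices, so the decomposition has width 3, which upper-bounds the treewidth. Conversely, {b, d, e, f} is a clique of size 4, and the vertices of any clique must share a bag in every tree decomposition; so some bag has ≥ 4 vertices and tw(G) ≥ 3. Hence tw(G) = 3 exactly.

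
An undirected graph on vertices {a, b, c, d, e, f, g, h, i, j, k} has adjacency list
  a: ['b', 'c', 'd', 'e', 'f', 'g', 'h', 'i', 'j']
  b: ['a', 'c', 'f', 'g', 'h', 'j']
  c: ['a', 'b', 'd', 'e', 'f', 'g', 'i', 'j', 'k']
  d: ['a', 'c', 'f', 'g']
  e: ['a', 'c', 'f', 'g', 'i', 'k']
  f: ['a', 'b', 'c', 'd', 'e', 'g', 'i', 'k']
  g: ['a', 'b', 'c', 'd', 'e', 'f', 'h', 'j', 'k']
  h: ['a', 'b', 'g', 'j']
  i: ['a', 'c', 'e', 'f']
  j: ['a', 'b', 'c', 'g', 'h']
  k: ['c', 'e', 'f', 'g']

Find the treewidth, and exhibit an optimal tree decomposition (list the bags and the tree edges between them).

Every bag has size at most 5, so the width is 5 − 1 = 4 and tw(G) ≤ 4. On the other hand G contains the 5-clique {a, b, g, h, j}. A clique must lie in a single bag of any decomposition, so no decomposition can have width below 4. Combining the bounds, tw(G) = 4.

Treewidth 4.
One such decomposition:
Bags: B1 = {a, c, e, f, g}  B2 = {a, c, d, f, g}  B3 = {a, b, c, f, g}  B4 = {c, e, f, g, k}  B5 = {a, c, e, f, i}  B6 = {a, b, c, g, j}  B7 = {a, b, g, h, j}
Tree: B1–B2, B1–B3, B1–B4, B1–B5, B3–B6, B6–B7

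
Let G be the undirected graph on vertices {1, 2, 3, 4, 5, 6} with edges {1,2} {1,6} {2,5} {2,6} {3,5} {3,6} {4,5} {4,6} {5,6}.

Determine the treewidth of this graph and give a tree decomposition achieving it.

Treewidth 2.
Bags: B1 = {3, 5, 6}  B2 = {4, 5, 6}  B3 = {2, 5, 6}  B4 = {1, 2, 6}
Tree: B1–B2, B2–B3, B3–B4

Every bag has size at most 3, so the width is 3 − 1 = 2 and tw(G) ≤ 2. Conversely, {1, 2, 6} is a clique of size 3, and the vertices of any clique must share a bag in every tree decomposition; so some bag has ≥ 3 vertices and tw(G) ≥ 2. Hence tw(G) = 2 exactly.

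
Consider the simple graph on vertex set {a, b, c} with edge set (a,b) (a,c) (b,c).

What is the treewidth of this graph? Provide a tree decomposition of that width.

A single bag containing all 3 vertices is trivially a valid decomposition of width 2. For the lower bound, the 3 vertices {a, b, c} are pairwise adjacent, and any tree decomposition puts a clique entirely inside one bag — forcing width ≥ 2. Combining the bounds, tw(G) = 2.

Treewidth 2.
One optimal decomposition is:
Bags: B1 = {a, b, c}
Tree: (single bag)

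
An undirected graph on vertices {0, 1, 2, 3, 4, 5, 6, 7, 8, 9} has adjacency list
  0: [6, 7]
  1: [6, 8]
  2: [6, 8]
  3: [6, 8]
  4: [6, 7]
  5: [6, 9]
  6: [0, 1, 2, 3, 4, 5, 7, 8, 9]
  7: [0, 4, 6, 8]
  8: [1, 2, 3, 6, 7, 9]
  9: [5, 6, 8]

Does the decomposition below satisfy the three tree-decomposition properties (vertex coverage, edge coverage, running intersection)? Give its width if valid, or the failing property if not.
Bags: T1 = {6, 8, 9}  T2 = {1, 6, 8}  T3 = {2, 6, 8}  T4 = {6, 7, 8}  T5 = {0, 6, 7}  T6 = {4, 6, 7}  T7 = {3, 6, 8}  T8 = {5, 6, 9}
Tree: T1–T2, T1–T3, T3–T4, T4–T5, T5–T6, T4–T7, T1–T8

Yes; width 2.

Checking the three conditions: (i) the bags cover all of {0, 1, 2, 3, 4, 5, 6, 7, 8, 9}; (ii) for each edge, some bag contains both endpoints; (iii) the bags containing any fixed vertex form a subtree. All hold, so the decomposition is valid with width 3 − 1 = 2.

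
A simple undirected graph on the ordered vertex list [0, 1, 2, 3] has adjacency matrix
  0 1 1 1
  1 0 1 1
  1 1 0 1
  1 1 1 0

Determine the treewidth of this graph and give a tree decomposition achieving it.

A single bag containing all 4 vertices is trivially a valid decomposition of width 3. Conversely, {0, 1, 2, 3} is a clique of size 4, and the vertices of any clique must share a bag in every tree decomposition; so some bag has ≥ 4 vertices and tw(G) ≥ 3. The upper and lower bounds meet at 3, so that is the treewidth.

Treewidth 3.
Bags: B1 = {0, 1, 2, 3}
Tree: (single bag)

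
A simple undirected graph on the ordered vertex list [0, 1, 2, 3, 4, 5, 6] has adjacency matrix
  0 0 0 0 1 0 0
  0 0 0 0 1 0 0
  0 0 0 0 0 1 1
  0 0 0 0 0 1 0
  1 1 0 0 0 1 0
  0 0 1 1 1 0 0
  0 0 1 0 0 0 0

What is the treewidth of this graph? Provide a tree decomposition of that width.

Each bag holds 2 vertices, so the decomposition has width 1, which upper-bounds the treewidth. Any graph with an edge has treewidth ≥ 1, and G has the edge 5–2. Combining the bounds, tw(G) = 1.

Treewidth 1.
One such decomposition:
Bags: B1 = {2, 5}  B2 = {4, 5}  B3 = {0, 4}  B4 = {2, 6}  B5 = {1, 4}  B6 = {3, 5}
Tree: B1–B2, B2–B3, B1–B4, B2–B5, B2–B6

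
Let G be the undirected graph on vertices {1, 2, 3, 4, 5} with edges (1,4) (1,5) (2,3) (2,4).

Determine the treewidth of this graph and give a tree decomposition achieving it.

Treewidth 1.
One optimal decomposition is:
Bags: B1 = {1, 5}  B2 = {1, 4}  B3 = {2, 4}  B4 = {2, 3}
Tree: B1–B2, B2–B3, B3–B4

Every bag has size at most 2, so the width is 2 − 1 = 1 and tw(G) ≤ 1. Any graph with an edge has treewidth ≥ 1, and G has the edge 5–1. Combining the bounds, tw(G) = 1.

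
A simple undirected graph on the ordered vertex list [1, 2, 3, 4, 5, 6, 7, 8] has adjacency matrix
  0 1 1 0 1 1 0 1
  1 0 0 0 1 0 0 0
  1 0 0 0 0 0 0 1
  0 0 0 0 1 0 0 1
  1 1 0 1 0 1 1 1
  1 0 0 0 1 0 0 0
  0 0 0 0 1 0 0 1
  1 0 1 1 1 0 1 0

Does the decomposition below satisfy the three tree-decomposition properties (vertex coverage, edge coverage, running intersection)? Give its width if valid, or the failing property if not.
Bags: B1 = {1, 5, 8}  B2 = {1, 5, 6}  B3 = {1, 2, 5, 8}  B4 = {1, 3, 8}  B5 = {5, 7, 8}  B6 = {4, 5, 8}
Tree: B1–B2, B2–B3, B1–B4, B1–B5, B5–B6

A tree decomposition must satisfy three properties: every vertex lies in some bag; for every edge, both endpoints lie together in some bag; and for every vertex, the bags containing it form a connected subtree. Here bags containing vertex 8 are not connected in the tree, so the decomposition is invalid.

No — bags containing vertex 8 are not connected in the tree.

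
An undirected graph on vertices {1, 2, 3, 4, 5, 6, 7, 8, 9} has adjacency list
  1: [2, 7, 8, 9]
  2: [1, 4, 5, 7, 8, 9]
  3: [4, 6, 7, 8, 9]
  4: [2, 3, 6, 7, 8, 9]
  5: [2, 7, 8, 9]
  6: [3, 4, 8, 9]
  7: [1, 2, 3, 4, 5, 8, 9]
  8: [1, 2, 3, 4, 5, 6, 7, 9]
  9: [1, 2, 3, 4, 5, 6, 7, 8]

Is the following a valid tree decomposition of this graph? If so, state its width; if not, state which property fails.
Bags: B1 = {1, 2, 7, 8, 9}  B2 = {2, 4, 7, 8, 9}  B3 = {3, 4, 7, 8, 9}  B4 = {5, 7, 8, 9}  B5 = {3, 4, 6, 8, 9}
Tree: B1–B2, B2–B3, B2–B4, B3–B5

A tree decomposition must satisfy three properties: every vertex lies in some bag; for every edge, both endpoints lie together in some bag; and for every vertex, the bags containing it form a connected subtree. Here edge (2,5) lies in no bag, so the decomposition is invalid.

No — edge (2,5) lies in no bag.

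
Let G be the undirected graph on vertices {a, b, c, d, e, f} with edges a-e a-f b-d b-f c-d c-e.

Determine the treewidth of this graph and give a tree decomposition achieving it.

Every bag has size at most 3, so the width is 3 − 1 = 2 and tw(G) ≤ 2. For the lower bound, G contains the cycle d–b–f–a–e–c–d, so G is not a forest; only forests have treewidth ≤ 1, hence tw(G) ≥ 2. The upper and lower bounds meet at 2, so that is the treewidth.

Treewidth 2.
One such decomposition:
Bags: B1 = {b, d, f}  B2 = {a, d, f}  B3 = {a, d, e}  B4 = {c, d, e}
Tree: B1–B2, B2–B3, B3–B4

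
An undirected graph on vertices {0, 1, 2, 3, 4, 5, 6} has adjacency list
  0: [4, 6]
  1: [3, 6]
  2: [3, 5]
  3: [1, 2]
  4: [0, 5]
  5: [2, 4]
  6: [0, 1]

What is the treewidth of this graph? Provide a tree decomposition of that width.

Treewidth 2.
One such decomposition:
Bags: B1 = {1, 2, 3}  B2 = {1, 2, 5}  B3 = {1, 4, 5}  B4 = {0, 1, 4}  B5 = {0, 1, 6}
Tree: B1–B2, B2–B3, B3–B4, B4–B5

Every bag has size at most 3, so the width is 3 − 1 = 2 and tw(G) ≤ 2. The edges 1–3–2–5–4–0–6–1 form a cycle, so G is not a tree and its treewidth is at least 2. Hence tw(G) = 2 exactly.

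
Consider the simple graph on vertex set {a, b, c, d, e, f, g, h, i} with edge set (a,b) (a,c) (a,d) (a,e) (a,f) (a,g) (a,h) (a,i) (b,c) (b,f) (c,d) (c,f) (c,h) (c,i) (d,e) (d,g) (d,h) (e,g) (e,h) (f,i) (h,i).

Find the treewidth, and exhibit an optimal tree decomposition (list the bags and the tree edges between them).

Every bag has size at most 4, so the width is 4 − 1 = 3 and tw(G) ≤ 3. For the lower bound, the 4 vertices {a, d, e, g} are pairwise adjacent, and any tree decomposition puts a clique entirely inside one bag — forcing width ≥ 3. Therefore the treewidth is 3.

Treewidth 3.
One optimal decomposition is:
Bags: B1 = {a, c, h, i}  B2 = {a, c, d, h}  B3 = {a, d, e, h}  B4 = {a, c, f, i}  B5 = {a, d, e, g}  B6 = {a, b, c, f}
Tree: B1–B2, B2–B3, B1–B4, B3–B5, B4–B6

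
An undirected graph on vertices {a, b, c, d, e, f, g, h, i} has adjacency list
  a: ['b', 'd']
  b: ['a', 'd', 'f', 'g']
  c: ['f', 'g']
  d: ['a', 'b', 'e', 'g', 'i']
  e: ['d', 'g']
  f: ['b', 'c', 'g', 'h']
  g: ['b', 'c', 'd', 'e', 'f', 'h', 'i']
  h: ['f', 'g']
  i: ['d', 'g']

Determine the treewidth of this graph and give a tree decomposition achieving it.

Treewidth 2.
One optimal decomposition is:
Bags: B1 = {b, f, g}  B2 = {f, g, h}  B3 = {c, f, g}  B4 = {b, d, g}  B5 = {a, b, d}  B6 = {d, e, g}  B7 = {d, g, i}
Tree: B1–B2, B1–B3, B1–B4, B4–B5, B4–B6, B6–B7

Each bag holds 3 vertices, so the decomposition has width 2, which upper-bounds the treewidth. On the other hand G contains the 3-clique {d, e, g}. A clique must lie in a single bag of any decomposition, so no decomposition can have width below 2. Hence tw(G) = 2 exactly.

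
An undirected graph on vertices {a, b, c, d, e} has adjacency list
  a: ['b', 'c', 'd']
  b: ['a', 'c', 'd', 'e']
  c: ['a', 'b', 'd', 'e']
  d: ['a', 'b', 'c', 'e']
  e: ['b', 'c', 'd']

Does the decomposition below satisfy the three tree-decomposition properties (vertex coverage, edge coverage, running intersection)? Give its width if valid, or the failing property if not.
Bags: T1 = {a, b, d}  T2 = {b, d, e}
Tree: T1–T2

A tree decomposition must satisfy three properties: every vertex lies in some bag; for every edge, both endpoints lie together in some bag; and for every vertex, the bags containing it form a connected subtree. Here vertex c appears in no bag, so the decomposition is invalid.

No — vertex c appears in no bag.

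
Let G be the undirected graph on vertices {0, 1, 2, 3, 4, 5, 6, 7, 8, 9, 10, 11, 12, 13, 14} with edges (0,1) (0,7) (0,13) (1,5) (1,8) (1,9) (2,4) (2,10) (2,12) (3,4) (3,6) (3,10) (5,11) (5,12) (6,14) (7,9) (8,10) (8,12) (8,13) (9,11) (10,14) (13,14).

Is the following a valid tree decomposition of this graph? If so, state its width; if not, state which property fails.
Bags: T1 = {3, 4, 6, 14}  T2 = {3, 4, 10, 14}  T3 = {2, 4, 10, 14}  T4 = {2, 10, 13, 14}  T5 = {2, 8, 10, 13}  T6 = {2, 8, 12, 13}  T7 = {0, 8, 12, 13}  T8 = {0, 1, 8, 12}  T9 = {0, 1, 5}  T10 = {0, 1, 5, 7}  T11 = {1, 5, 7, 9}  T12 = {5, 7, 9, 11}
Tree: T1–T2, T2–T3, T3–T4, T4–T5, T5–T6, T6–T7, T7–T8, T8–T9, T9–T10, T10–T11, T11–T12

A tree decomposition must satisfy three properties: every vertex lies in some bag; for every edge, both endpoints lie together in some bag; and for every vertex, the bags containing it form a connected subtree. Here edge (12,5) lies in no bag, so the decomposition is invalid.

No — edge (12,5) lies in no bag.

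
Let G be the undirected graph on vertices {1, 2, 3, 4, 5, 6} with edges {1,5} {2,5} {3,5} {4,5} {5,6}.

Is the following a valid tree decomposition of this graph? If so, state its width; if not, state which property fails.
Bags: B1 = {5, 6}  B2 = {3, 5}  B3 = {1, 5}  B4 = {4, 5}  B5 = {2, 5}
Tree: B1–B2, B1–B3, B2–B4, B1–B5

Checking the three conditions: (i) the bags cover all of {1, 2, 3, 4, 5, 6}; (ii) for each edge, some bag contains both endpoints; (iii) the bags containing any fixed vertex form a subtree. All hold, so the decomposition is valid with width 2 − 1 = 1.

Yes; width 1.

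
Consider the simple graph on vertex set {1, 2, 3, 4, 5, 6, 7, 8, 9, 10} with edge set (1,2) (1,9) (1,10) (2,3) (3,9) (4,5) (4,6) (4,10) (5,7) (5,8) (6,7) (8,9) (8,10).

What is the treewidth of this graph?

2

A width-2 tree decomposition is:
Bags: B1 = {5, 6, 7}  B2 = {4, 5, 6}  B3 = {4, 5, 8}  B4 = {4, 8, 10}  B5 = {8, 9, 10}  B6 = {1, 9, 10}  B7 = {1, 3, 9}  B8 = {1, 2, 3}
Tree: B1–B2, B2–B3, B3–B4, B4–B5, B5–B6, B6–B7, B7–B8
Each bag holds 3 vertices, so the decomposition has width 2, which upper-bounds the treewidth. For the lower bound, G contains the cycle 7–6–4–5–7, so G is not a forest; only forests have treewidth ≤ 1, hence tw(G) ≥ 2. The upper and lower bounds meet at 2, so that is the treewidth.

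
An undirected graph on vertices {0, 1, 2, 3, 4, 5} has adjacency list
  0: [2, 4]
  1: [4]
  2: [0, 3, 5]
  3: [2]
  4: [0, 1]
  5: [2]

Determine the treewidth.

A width-1 tree decomposition is:
Bags: B1 = {2, 5}  B2 = {0, 2}  B3 = {2, 3}  B4 = {0, 4}  B5 = {1, 4}
Tree: B1–B2, B2–B3, B2–B4, B4–B5
Every bag has size at most 2, so the width is 2 − 1 = 1 and tw(G) ≤ 1. Any graph with an edge has treewidth ≥ 1, and G has the edge 2–5. The upper and lower bounds meet at 1, so that is the treewidth.

1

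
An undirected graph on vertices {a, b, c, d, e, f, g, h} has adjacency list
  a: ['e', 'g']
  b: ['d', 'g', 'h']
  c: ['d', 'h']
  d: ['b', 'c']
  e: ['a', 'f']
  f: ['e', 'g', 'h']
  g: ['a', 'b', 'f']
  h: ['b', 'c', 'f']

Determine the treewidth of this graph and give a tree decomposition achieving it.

The largest bag has 3 vertices, giving width 2; this decomposition certifies tw(G) ≤ 2. The edges c–d–b–h–c form a cycle, so G is not a tree and its treewidth is at least 2. Therefore the treewidth is 2.

Treewidth 2.
Bags: B1 = {c, d, h}  B2 = {b, d, h}  B3 = {b, f, h}  B4 = {b, f, g}  B5 = {e, f, g}  B6 = {a, e, g}
Tree: B1–B2, B2–B3, B3–B4, B4–B5, B5–B6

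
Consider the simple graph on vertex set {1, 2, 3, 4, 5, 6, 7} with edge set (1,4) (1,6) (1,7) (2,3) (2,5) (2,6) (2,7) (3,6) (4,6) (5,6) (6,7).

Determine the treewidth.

A width-2 tree decomposition is:
Bags: B1 = {1, 6, 7}  B2 = {2, 6, 7}  B3 = {2, 5, 6}  B4 = {1, 4, 6}  B5 = {2, 3, 6}
Tree: B1–B2, B2–B3, B1–B4, B2–B5
Each bag holds 3 vertices, so the decomposition has width 2, which upper-bounds the treewidth. Conversely, {1, 4, 6} is a clique of size 3, and the vertices of any clique must share a bag in every tree decomposition; so some bag has ≥ 3 vertices and tw(G) ≥ 2. Therefore the treewidth is 2.

2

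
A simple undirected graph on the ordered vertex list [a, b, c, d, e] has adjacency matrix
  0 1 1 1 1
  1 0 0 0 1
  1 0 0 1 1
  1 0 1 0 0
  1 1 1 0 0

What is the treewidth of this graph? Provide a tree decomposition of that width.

Treewidth 2.
One such decomposition:
Bags: B1 = {a, b, e}  B2 = {a, c, e}  B3 = {a, c, d}
Tree: B1–B2, B2–B3

The largest bag has 3 vertices, giving width 2; this decomposition certifies tw(G) ≤ 2. For the lower bound, the 3 vertices {a, c, d} are pairwise adjacent, and any tree decomposition puts a clique entirely inside one bag — forcing width ≥ 2. The upper and lower bounds meet at 2, so that is the treewidth.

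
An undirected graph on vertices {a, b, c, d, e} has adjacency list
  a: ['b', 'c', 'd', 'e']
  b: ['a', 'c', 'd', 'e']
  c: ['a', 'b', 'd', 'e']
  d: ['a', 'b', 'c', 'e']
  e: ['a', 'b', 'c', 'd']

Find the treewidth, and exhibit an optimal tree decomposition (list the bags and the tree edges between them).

A single bag containing all 5 vertices is trivially a valid decomposition of width 4. Conversely, {a, b, c, d, e} is a clique of size 5, and the vertices of any clique must share a bag in every tree decomposition; so some bag has ≥ 5 vertices and tw(G) ≥ 4. Therefore the treewidth is 4.

Treewidth 4.
One optimal decomposition is:
Bags: B1 = {a, b, c, d, e}
Tree: (single bag)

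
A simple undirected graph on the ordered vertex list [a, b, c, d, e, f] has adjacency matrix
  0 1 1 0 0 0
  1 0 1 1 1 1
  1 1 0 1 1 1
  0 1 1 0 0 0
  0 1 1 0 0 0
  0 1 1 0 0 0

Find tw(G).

2

A width-2 tree decomposition is:
Bags: B1 = {b, c, d}  B2 = {b, c, f}  B3 = {a, b, c}  B4 = {b, c, e}
Tree: B1–B2, B1–B3, B2–B4
Each bag holds 3 vertices, so the decomposition has width 2, which upper-bounds the treewidth. Conversely, {b, c, d} is a clique of size 3, and the vertices of any clique must share a bag in every tree decomposition; so some bag has ≥ 3 vertices and tw(G) ≥ 2. The upper and lower bounds meet at 2, so that is the treewidth.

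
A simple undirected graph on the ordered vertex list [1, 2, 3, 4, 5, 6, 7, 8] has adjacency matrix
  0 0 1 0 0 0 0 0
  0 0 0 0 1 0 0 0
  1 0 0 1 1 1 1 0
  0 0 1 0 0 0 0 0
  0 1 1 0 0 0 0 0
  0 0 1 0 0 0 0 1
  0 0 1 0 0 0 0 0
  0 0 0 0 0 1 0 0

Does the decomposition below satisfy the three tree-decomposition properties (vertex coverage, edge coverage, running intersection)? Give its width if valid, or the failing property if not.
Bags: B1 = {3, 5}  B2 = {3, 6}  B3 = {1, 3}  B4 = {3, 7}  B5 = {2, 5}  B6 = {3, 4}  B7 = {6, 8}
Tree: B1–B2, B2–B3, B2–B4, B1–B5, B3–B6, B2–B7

Every vertex of G appears in some bag (union = {1, 2, 3, 4, 5, 6, 7, 8}); every edge is covered by a bag; and for each vertex v the set of bags containing v is connected in the bag tree. The decomposition is therefore valid. The largest bag has 2 vertices, so the width is 1.

Yes; width 1.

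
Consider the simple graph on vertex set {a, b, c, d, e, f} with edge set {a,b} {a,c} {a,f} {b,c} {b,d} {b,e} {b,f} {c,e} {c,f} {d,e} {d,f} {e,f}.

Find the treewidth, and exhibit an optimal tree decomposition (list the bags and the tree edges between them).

Every bag has size at most 4, so the width is 4 − 1 = 3 and tw(G) ≤ 3. Conversely, {b, d, e, f} is a clique of size 4, and the vertices of any clique must share a bag in every tree decomposition; so some bag has ≥ 4 vertices and tw(G) ≥ 3. Therefore the treewidth is 3.

Treewidth 3.
Bags: B1 = {b, c, e, f}  B2 = {b, d, e, f}  B3 = {a, b, c, f}
Tree: B1–B2, B1–B3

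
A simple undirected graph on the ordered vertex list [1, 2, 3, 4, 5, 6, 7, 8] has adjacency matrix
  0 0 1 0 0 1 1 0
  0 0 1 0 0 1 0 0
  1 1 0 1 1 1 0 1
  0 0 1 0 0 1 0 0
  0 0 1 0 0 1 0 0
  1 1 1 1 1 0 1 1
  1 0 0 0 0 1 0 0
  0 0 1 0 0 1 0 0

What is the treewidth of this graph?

2

A width-2 tree decomposition is:
Bags: B1 = {2, 3, 6}  B2 = {1, 3, 6}  B3 = {3, 4, 6}  B4 = {3, 5, 6}  B5 = {3, 6, 8}  B6 = {1, 6, 7}
Tree: B1–B2, B1–B3, B2–B4, B2–B5, B2–B6
Each bag holds 3 vertices, so the decomposition has width 2, which upper-bounds the treewidth. Conversely, {1, 3, 6} is a clique of size 3, and the vertices of any clique must share a bag in every tree decomposition; so some bag has ≥ 3 vertices and tw(G) ≥ 2. Combining the bounds, tw(G) = 2.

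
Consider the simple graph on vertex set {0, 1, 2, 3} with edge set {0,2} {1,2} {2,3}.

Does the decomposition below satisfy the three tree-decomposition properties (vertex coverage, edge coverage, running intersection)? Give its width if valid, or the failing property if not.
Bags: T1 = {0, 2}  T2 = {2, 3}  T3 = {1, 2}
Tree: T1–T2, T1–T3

Yes; width 1.

Checking the three conditions: (i) the bags cover all of {0, 1, 2, 3}; (ii) for each edge, some bag contains both endpoints; (iii) the bags containing any fixed vertex form a subtree. All hold, so the decomposition is valid with width 2 − 1 = 1.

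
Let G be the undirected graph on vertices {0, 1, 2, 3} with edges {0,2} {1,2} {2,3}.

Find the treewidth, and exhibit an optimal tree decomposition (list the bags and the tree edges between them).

The largest bag has 2 vertices, giving width 1; this decomposition certifies tw(G) ≤ 1. G has an edge, so its treewidth is at least 1. Therefore the treewidth is 1.

Treewidth 1.
Bags: B1 = {0, 2}  B2 = {1, 2}  B3 = {2, 3}
Tree: B1–B2, B1–B3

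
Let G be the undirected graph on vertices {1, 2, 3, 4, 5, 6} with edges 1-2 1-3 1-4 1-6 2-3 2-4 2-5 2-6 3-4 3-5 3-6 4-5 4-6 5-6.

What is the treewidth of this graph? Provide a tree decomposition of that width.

Treewidth 4.
Bags: B1 = {1, 2, 3, 4, 6}  B2 = {2, 3, 4, 5, 6}
Tree: B1–B2

Each bag holds 5 vertices, so the decomposition has width 4, which upper-bounds the treewidth. For the lower bound, the 5 vertices {1, 2, 3, 4, 6} are pairwise adjacent, and any tree decomposition puts a clique entirely inside one bag — forcing width ≥ 4. Therefore the treewidth is 4.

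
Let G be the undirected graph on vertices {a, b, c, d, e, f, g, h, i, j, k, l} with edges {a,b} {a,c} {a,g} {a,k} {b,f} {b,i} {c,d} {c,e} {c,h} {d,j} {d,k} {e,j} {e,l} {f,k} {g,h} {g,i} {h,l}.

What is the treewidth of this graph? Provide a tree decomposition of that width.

Treewidth 3.
One optimal decomposition is:
Bags: B1 = {b, f, i, k}  B2 = {a, b, i, k}  B3 = {a, g, i, k}  B4 = {a, d, g, k}  B5 = {a, c, d, g}  B6 = {c, d, g, h}  B7 = {c, d, h, j}  B8 = {c, e, h, j}  B9 = {e, h, j, l}
Tree: B1–B2, B2–B3, B3–B4, B4–B5, B5–B6, B6–B7, B7–B8, B8–B9

Each bag holds 4 vertices, so the decomposition has width 3, which upper-bounds the treewidth. For the lower bound: the 4 vertex sets {b,f,i}, {k}, {a}, {c,d,g,h} are disjoint, each induces a connected subgraph, and every pair is joined by at least one edge of G. Contracting each set to a single vertex therefore yields K_{4} as a minor, and since treewidth is minor-monotone, tw(G) ≥ tw(K_{4}) = 3. Combining the bounds, tw(G) = 3.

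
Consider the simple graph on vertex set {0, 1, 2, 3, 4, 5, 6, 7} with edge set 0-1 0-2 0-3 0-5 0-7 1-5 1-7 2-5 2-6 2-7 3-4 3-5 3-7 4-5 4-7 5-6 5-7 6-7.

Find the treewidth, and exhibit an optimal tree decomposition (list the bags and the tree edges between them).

Treewidth 3.
One optimal decomposition is:
Bags: B1 = {0, 3, 5, 7}  B2 = {0, 2, 5, 7}  B3 = {3, 4, 5, 7}  B4 = {0, 1, 5, 7}  B5 = {2, 5, 6, 7}
Tree: B1–B2, B1–B3, B2–B4, B2–B5

Each bag holds 4 vertices, so the decomposition has width 3, which upper-bounds the treewidth. For the lower bound, the 4 vertices {0, 1, 5, 7} are pairwise adjacent, and any tree decomposition puts a clique entirely inside one bag — forcing width ≥ 3. Combining the bounds, tw(G) = 3.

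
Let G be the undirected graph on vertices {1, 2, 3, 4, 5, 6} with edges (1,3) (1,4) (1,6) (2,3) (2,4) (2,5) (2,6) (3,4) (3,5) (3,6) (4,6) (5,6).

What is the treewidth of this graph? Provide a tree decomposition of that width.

Treewidth 3.
One such decomposition:
Bags: B1 = {2, 3, 4, 6}  B2 = {1, 3, 4, 6}  B3 = {2, 3, 5, 6}
Tree: B1–B2, B1–B3

Each bag holds 4 vertices, so the decomposition has width 3, which upper-bounds the treewidth. Conversely, {1, 3, 4, 6} is a clique of size 4, and the vertices of any clique must share a bag in every tree decomposition; so some bag has ≥ 4 vertices and tw(G) ≥ 3. Therefore the treewidth is 3.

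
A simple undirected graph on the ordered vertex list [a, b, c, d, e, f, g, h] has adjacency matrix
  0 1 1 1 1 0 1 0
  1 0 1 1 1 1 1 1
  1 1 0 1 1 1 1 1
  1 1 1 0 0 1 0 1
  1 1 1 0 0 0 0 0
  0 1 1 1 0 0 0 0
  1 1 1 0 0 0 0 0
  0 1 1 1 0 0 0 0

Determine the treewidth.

A width-3 tree decomposition is:
Bags: B1 = {a, b, c, d}  B2 = {b, c, d, h}  B3 = {a, b, c, g}  B4 = {a, b, c, e}  B5 = {b, c, d, f}
Tree: B1–B2, B1–B3, B1–B4, B1–B5
Each bag holds 4 vertices, so the decomposition has width 3, which upper-bounds the treewidth. On the other hand G contains the 4-clique {b, c, d, h}. A clique must lie in a single bag of any decomposition, so no decomposition can have width below 3. Combining the bounds, tw(G) = 3.

3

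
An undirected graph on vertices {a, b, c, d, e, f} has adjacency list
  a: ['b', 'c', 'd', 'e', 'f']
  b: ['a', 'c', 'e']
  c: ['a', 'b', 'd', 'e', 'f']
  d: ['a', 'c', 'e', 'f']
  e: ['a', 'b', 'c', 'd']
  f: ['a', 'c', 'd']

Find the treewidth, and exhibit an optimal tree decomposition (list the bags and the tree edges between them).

Treewidth 3.
One optimal decomposition is:
Bags: B1 = {a, c, d, e}  B2 = {a, b, c, e}  B3 = {a, c, d, f}
Tree: B1–B2, B1–B3

The largest bag has 4 vertices, giving width 3; this decomposition certifies tw(G) ≤ 3. For the lower bound, the 4 vertices {a, c, d, e} are pairwise adjacent, and any tree decomposition puts a clique entirely inside one bag — forcing width ≥ 3. Therefore the treewidth is 3.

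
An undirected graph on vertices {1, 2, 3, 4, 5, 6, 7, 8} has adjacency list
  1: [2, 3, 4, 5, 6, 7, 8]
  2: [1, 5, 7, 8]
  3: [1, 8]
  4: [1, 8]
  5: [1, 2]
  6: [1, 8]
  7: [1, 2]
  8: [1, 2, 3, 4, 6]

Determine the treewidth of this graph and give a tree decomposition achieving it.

Each bag holds 3 vertices, so the decomposition has width 2, which upper-bounds the treewidth. On the other hand G contains the 3-clique {1, 2, 8}. A clique must lie in a single bag of any decomposition, so no decomposition can have width below 2. Hence tw(G) = 2 exactly.

Treewidth 2.
One such decomposition:
Bags: B1 = {1, 2, 8}  B2 = {1, 3, 8}  B3 = {1, 4, 8}  B4 = {1, 6, 8}  B5 = {1, 2, 5}  B6 = {1, 2, 7}
Tree: B1–B2, B1–B3, B3–B4, B1–B5, B1–B6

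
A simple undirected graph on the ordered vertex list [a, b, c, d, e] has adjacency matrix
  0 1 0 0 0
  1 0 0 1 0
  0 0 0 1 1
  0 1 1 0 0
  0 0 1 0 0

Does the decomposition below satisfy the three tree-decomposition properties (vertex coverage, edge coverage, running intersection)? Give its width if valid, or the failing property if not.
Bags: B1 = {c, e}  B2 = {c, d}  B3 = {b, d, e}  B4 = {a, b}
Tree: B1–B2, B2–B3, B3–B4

No — bags containing vertex e are not connected in the tree.

A tree decomposition must satisfy three properties: every vertex lies in some bag; for every edge, both endpoints lie together in some bag; and for every vertex, the bags containing it form a connected subtree. Here bags containing vertex e are not connected in the tree, so the decomposition is invalid.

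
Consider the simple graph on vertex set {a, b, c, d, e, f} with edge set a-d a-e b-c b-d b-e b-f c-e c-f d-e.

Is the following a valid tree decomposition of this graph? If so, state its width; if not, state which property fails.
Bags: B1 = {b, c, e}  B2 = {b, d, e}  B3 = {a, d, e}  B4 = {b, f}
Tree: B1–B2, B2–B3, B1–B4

No — edge (c,f) lies in no bag.

A tree decomposition must satisfy three properties: every vertex lies in some bag; for every edge, both endpoints lie together in some bag; and for every vertex, the bags containing it form a connected subtree. Here edge (c,f) lies in no bag, so the decomposition is invalid.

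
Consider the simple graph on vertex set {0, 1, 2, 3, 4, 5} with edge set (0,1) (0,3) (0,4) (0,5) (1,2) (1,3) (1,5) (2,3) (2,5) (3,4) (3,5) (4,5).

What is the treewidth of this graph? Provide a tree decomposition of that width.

Each bag holds 4 vertices, so the decomposition has width 3, which upper-bounds the treewidth. Conversely, {0, 1, 3, 5} is a clique of size 4, and the vertices of any clique must share a bag in every tree decomposition; so some bag has ≥ 4 vertices and tw(G) ≥ 3. The upper and lower bounds meet at 3, so that is the treewidth.

Treewidth 3.
Bags: B1 = {0, 3, 4, 5}  B2 = {0, 1, 3, 5}  B3 = {1, 2, 3, 5}
Tree: B1–B2, B2–B3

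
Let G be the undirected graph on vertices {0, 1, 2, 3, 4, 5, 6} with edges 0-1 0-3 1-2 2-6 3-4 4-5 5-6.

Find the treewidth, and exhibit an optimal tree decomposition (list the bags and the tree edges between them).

Treewidth 2.
Bags: B1 = {0, 1, 2}  B2 = {0, 2, 6}  B3 = {0, 5, 6}  B4 = {0, 4, 5}  B5 = {0, 3, 4}
Tree: B1–B2, B2–B3, B3–B4, B4–B5

Each bag holds 3 vertices, so the decomposition has width 2, which upper-bounds the treewidth. For the lower bound, G contains the cycle 0–1–2–6–5–4–3–0, so G is not a forest; only forests have treewidth ≤ 1, hence tw(G) ≥ 2. Hence tw(G) = 2 exactly.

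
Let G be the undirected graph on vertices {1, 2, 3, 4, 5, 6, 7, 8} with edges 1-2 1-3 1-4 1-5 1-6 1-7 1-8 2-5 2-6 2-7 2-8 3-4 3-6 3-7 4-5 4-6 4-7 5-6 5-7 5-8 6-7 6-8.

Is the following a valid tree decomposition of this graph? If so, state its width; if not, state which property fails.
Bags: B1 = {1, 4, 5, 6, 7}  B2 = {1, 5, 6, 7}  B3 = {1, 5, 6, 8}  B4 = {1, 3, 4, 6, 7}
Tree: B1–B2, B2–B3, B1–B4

A tree decomposition must satisfy three properties: every vertex lies in some bag; for every edge, both endpoints lie together in some bag; and for every vertex, the bags containing it form a connected subtree. Here vertex 2 appears in no bag, so the decomposition is invalid.

No — vertex 2 appears in no bag.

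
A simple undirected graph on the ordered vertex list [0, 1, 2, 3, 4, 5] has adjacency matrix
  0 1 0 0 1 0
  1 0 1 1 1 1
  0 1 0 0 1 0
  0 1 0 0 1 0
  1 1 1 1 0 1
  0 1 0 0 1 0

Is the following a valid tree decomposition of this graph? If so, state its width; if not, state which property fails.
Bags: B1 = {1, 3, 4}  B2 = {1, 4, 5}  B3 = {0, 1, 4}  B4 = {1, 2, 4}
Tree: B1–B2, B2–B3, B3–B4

Yes; width 2.

Every vertex of G appears in some bag (union = {0, 1, 2, 3, 4, 5}); every edge is covered by a bag; and for each vertex v the set of bags containing v is connected in the bag tree. The decomposition is therefore valid. The largest bag has 3 vertices, so the width is 2.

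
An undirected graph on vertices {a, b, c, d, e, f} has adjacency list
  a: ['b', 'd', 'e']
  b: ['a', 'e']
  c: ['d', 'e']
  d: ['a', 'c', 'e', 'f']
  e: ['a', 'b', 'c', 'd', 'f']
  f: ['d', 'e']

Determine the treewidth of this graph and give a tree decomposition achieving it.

The largest bag has 3 vertices, giving width 2; this decomposition certifies tw(G) ≤ 2. Conversely, {a, d, e} is a clique of size 3, and the vertices of any clique must share a bag in every tree decomposition; so some bag has ≥ 3 vertices and tw(G) ≥ 2. Hence tw(G) = 2 exactly.

Treewidth 2.
Bags: B1 = {a, b, e}  B2 = {a, d, e}  B3 = {c, d, e}  B4 = {d, e, f}
Tree: B1–B2, B2–B3, B3–B4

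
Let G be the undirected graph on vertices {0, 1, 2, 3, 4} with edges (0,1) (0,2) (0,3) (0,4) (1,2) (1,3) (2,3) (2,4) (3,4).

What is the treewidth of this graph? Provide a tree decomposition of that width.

The largest bag has 4 vertices, giving width 3; this decomposition certifies tw(G) ≤ 3. On the other hand G contains the 4-clique {0, 1, 2, 3}. A clique must lie in a single bag of any decomposition, so no decomposition can have width below 3. Therefore the treewidth is 3.

Treewidth 3.
One such decomposition:
Bags: B1 = {0, 2, 3, 4}  B2 = {0, 1, 2, 3}
Tree: B1–B2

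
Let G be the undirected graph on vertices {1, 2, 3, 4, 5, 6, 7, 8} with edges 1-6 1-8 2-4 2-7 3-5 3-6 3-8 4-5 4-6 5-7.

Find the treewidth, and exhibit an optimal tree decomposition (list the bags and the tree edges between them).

Treewidth 2.
One such decomposition:
Bags: B1 = {2, 5, 7}  B2 = {2, 4, 5}  B3 = {3, 4, 5}  B4 = {3, 4, 6}  B5 = {3, 6, 8}  B6 = {1, 6, 8}
Tree: B1–B2, B2–B3, B3–B4, B4–B5, B5–B6

The largest bag has 3 vertices, giving width 2; this decomposition certifies tw(G) ≤ 2. The edges 7–2–4–5–7 form a cycle, so G is not a tree and its treewidth is at least 2. The upper and lower bounds meet at 2, so that is the treewidth.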